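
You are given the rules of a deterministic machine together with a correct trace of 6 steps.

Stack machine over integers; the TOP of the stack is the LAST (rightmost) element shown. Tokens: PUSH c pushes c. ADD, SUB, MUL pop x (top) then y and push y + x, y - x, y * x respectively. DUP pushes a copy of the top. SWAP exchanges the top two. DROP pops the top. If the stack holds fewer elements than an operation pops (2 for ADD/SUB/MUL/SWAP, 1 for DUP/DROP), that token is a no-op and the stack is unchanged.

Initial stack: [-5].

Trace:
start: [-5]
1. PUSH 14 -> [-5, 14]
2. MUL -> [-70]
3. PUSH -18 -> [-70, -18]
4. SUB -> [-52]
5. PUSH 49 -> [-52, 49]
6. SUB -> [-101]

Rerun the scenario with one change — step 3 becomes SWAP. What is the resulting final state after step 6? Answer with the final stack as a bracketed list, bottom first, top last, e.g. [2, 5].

[-119]

(re-executing from step 3 with the substitution; state before step 3: [-70])
3. SWAP -> [-70]
4. SUB -> [-70]
5. PUSH 49 -> [-70, 49]
6. SUB -> [-119]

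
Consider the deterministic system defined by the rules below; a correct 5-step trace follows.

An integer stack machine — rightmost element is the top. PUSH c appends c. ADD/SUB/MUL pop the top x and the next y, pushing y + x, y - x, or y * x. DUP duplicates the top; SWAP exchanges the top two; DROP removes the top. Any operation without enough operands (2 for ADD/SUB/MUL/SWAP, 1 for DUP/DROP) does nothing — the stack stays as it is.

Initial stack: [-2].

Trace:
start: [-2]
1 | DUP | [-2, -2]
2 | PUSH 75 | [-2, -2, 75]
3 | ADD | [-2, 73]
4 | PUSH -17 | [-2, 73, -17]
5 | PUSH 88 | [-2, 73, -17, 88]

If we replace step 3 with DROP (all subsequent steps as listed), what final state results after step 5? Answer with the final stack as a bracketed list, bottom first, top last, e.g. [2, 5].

(re-executing from step 3 with the substitution; state before step 3: [-2, -2, 75])
3 | DROP | [-2, -2]
4 | PUSH -17 | [-2, -2, -17]
5 | PUSH 88 | [-2, -2, -17, 88]

[-2, -2, -17, 88]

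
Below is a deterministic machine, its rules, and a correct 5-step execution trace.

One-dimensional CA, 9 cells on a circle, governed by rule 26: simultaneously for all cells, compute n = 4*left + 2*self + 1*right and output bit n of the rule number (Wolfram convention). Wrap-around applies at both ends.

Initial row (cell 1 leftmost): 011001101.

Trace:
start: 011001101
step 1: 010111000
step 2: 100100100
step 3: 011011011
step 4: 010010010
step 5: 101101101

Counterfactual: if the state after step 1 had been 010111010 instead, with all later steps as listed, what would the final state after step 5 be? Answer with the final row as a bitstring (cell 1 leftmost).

101011001

state after step 1 := 010111010
step 2: 100100001
step 3: 011010011
step 4: 010001110
step 5: 101011001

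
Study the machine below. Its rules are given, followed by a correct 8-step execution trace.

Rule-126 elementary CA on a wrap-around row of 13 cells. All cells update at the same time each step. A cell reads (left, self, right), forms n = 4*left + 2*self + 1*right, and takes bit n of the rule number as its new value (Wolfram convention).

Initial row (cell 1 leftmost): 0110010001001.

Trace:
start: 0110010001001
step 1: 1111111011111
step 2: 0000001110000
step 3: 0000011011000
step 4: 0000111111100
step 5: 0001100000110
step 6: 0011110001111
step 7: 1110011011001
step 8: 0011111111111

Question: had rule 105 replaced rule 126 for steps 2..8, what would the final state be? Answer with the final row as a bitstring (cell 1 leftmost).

0001101110110

(re-executing steps 2..8 under rule 105; state before step 2: 1111111011111)
step 2: 0000001110000
step 3: 1111101010111
step 4: 0000110101100
step 5: 1110111011101
step 6: 0011101110111
step 7: 0010111011101
step 8: 0001101110110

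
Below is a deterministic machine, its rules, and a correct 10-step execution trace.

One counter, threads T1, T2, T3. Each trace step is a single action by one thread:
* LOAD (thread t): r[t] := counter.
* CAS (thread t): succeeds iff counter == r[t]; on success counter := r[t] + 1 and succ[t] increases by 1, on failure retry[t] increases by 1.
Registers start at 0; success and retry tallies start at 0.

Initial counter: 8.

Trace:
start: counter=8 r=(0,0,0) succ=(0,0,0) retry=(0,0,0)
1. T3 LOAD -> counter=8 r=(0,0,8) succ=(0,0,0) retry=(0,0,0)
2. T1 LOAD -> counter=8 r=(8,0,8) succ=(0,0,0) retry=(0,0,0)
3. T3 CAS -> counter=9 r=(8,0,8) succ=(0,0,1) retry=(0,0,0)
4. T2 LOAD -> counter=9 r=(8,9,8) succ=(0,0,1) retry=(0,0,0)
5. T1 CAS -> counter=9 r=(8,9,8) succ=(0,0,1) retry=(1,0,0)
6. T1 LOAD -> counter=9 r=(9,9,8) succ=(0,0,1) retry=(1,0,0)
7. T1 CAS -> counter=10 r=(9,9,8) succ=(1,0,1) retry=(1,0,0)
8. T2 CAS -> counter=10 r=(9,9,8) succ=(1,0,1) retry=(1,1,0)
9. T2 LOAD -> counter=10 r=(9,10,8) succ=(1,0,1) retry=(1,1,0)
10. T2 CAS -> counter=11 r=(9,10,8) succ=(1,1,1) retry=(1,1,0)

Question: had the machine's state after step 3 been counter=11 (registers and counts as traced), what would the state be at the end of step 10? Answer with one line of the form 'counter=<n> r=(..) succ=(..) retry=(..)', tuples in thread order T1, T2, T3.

state after step 3 := counter=11 r=(8,0,8) succ=(0,0,1) retry=(0,0,0)
4. T2 LOAD -> counter=11 r=(8,11,8) succ=(0,0,1) retry=(0,0,0)
5. T1 CAS -> counter=11 r=(8,11,8) succ=(0,0,1) retry=(1,0,0)
6. T1 LOAD -> counter=11 r=(11,11,8) succ=(0,0,1) retry=(1,0,0)
7. T1 CAS -> counter=12 r=(11,11,8) succ=(1,0,1) retry=(1,0,0)
8. T2 CAS -> counter=12 r=(11,11,8) succ=(1,0,1) retry=(1,1,0)
9. T2 LOAD -> counter=12 r=(11,12,8) succ=(1,0,1) retry=(1,1,0)
10. T2 CAS -> counter=13 r=(11,12,8) succ=(1,1,1) retry=(1,1,0)

counter=13 r=(11,12,8) succ=(1,1,1) retry=(1,1,0)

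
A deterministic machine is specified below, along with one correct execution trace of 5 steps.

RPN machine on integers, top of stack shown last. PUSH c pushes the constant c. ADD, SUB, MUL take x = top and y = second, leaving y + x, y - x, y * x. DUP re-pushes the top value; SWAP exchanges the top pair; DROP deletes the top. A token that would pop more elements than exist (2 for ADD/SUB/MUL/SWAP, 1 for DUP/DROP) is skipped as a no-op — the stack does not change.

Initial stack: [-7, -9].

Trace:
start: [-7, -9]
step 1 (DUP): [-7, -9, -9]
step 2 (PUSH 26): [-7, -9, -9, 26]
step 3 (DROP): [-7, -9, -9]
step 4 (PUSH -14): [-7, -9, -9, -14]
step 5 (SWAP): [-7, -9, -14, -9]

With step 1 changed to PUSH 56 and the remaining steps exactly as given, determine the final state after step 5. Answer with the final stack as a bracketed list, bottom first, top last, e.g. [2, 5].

(re-executing from step 1 with the substitution; state before step 1: [-7, -9])
step 1 (PUSH 56): [-7, -9, 56]
step 2 (PUSH 26): [-7, -9, 56, 26]
step 3 (DROP): [-7, -9, 56]
step 4 (PUSH -14): [-7, -9, 56, -14]
step 5 (SWAP): [-7, -9, -14, 56]

[-7, -9, -14, 56]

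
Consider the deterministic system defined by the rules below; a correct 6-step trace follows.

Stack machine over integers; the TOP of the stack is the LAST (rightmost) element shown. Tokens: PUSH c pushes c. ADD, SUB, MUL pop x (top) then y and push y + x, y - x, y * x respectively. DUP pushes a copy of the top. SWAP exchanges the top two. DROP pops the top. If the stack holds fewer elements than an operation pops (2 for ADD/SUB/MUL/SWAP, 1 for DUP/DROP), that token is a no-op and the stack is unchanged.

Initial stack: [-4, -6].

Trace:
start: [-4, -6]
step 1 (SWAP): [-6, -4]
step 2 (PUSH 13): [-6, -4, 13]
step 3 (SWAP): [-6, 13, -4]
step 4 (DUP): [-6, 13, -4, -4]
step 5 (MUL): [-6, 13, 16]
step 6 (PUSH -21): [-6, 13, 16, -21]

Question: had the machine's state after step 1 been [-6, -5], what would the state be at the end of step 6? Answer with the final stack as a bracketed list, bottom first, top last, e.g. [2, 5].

[-6, 13, 25, -21]

state after step 1 := [-6, -5]
step 2 (PUSH 13): [-6, -5, 13]
step 3 (SWAP): [-6, 13, -5]
step 4 (DUP): [-6, 13, -5, -5]
step 5 (MUL): [-6, 13, 25]
step 6 (PUSH -21): [-6, 13, 25, -21]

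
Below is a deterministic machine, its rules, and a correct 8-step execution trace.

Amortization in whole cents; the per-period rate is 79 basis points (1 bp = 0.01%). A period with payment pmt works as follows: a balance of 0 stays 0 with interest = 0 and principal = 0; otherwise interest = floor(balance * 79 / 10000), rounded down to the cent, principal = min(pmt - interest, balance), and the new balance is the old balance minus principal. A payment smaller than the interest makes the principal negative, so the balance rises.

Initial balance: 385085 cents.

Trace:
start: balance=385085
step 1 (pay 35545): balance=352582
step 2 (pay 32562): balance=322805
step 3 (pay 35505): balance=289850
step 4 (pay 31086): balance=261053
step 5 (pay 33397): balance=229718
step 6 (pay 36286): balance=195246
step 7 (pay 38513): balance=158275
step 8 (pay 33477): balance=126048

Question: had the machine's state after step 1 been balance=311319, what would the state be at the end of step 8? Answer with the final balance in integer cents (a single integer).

82448

state after step 1 := balance=311319
step 2 (pay 32562): balance=281216
step 3 (pay 35505): balance=247932
step 4 (pay 31086): balance=218804
step 5 (pay 33397): balance=187135
step 6 (pay 36286): balance=152327
step 7 (pay 38513): balance=115017
step 8 (pay 33477): balance=82448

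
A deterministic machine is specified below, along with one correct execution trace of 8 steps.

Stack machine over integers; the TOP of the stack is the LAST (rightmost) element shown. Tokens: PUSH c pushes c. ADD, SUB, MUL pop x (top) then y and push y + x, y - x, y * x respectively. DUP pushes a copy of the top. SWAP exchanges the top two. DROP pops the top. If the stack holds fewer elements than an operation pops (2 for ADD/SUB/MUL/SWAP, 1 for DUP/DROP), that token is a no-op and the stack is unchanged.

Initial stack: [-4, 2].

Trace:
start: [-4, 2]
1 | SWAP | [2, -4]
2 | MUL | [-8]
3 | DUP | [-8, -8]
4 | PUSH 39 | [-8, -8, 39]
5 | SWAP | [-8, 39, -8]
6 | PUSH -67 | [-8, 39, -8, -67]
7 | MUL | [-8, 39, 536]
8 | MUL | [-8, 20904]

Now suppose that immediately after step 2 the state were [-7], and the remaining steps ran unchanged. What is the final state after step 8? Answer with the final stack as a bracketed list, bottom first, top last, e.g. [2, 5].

[-7, 18291]

state after step 2 := [-7]
3 | DUP | [-7, -7]
4 | PUSH 39 | [-7, -7, 39]
5 | SWAP | [-7, 39, -7]
6 | PUSH -67 | [-7, 39, -7, -67]
7 | MUL | [-7, 39, 469]
8 | MUL | [-7, 18291]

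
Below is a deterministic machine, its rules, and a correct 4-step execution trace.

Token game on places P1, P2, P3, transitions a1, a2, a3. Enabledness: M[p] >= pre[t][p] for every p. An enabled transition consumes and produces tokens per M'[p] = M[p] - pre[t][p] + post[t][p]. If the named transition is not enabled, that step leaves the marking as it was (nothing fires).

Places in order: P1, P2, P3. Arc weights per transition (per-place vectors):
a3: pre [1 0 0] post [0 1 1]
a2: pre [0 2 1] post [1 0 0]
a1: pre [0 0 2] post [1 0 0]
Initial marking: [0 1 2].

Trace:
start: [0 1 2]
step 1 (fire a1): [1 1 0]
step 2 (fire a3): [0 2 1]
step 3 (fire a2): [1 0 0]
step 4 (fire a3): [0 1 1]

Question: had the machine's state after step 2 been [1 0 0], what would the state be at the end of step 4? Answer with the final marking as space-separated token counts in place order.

state after step 2 := [1 0 0]
step 3 (fire a2): [1 0 0]
step 4 (fire a3): [0 1 1]

0 1 1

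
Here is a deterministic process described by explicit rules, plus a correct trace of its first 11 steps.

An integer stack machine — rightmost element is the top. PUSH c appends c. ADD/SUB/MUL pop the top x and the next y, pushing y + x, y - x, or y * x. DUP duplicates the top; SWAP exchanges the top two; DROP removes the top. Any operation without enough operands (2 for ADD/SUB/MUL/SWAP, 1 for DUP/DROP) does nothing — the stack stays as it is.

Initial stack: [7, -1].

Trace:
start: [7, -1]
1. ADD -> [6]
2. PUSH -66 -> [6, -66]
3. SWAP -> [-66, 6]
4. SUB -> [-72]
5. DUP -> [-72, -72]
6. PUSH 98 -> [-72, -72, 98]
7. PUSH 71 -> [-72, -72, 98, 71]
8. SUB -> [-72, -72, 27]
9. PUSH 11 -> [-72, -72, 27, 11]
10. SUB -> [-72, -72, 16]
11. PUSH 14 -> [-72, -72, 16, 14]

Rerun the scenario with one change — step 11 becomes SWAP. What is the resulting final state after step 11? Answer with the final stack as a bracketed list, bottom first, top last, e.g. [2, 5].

[-72, 16, -72]

(re-executing from step 11 with the substitution; state before step 11: [-72, -72, 16])
11. SWAP -> [-72, 16, -72]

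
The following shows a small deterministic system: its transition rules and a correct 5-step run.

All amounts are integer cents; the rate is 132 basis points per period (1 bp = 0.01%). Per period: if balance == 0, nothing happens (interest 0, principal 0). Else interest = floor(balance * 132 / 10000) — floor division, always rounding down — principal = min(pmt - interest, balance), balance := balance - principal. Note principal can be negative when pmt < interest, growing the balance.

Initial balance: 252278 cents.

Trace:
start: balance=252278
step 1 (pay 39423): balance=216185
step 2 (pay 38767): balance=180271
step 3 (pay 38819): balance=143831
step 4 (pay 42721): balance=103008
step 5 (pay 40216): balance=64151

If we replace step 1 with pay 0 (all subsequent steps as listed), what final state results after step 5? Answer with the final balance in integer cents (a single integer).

(re-executing from step 1 with the substitution; state before step 1: balance=252278)
step 1 (pay 0): balance=255608
step 2 (pay 38767): balance=220215
step 3 (pay 38819): balance=184302
step 4 (pay 42721): balance=144013
step 5 (pay 40216): balance=105697

105697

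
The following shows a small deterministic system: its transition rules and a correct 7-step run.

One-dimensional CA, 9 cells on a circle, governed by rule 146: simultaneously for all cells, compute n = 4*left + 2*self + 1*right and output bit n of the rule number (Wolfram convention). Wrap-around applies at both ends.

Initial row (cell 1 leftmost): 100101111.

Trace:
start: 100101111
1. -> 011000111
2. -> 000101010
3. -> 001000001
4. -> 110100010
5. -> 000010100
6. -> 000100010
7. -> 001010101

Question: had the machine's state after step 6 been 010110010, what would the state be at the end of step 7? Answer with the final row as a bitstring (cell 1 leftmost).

100001101

state after step 6 := 010110010
7. -> 100001101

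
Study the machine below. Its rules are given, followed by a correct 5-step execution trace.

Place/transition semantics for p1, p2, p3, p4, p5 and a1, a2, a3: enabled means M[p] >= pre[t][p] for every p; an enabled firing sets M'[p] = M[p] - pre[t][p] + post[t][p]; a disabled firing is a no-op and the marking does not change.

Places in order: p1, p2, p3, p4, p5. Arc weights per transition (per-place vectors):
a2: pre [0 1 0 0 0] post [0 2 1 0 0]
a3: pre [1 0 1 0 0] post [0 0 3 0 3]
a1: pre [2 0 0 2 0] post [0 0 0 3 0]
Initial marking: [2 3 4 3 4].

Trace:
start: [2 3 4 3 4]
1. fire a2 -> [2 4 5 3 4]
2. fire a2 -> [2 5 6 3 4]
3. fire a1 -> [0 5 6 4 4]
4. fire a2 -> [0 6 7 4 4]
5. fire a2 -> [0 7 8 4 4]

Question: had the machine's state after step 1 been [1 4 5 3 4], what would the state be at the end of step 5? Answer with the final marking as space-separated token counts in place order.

1 7 8 3 4

state after step 1 := [1 4 5 3 4]
2. fire a2 -> [1 5 6 3 4]
3. fire a1 -> [1 5 6 3 4]
4. fire a2 -> [1 6 7 3 4]
5. fire a2 -> [1 7 8 3 4]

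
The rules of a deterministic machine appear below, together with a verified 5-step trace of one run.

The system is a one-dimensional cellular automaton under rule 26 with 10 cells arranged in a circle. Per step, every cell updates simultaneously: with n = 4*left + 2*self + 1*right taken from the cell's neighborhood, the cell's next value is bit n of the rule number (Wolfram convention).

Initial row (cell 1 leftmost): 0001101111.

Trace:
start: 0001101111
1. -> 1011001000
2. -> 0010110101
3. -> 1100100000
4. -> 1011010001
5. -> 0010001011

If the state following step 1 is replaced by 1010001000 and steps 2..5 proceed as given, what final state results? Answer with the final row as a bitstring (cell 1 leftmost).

1010100010

state after step 1 := 1010001000
2. -> 0001010101
3. -> 1010000000
4. -> 0001000001
5. -> 1010100010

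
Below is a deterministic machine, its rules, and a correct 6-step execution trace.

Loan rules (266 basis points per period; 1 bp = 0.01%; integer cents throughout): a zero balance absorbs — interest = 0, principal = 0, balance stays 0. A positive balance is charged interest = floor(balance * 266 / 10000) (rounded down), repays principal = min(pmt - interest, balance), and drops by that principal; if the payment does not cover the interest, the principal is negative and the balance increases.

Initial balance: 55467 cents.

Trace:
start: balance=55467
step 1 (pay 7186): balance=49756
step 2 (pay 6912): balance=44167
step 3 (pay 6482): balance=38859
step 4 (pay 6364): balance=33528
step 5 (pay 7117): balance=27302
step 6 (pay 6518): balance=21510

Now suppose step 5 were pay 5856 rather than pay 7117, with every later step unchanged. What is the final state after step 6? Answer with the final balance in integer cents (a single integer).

22804

(re-executing from step 5 with the substitution; state before step 5: balance=33528)
step 5 (pay 5856): balance=28563
step 6 (pay 6518): balance=22804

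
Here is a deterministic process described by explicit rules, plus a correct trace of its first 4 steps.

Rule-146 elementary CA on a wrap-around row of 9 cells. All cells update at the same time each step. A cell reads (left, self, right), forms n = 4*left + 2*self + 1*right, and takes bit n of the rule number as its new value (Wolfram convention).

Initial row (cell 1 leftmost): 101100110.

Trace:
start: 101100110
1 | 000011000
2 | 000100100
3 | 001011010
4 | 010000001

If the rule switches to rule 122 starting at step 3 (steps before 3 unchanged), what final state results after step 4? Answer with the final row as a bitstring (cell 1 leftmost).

010111101

(re-executing steps 3..4 under rule 122; state before step 3: 000100100)
3 | 001011010
4 | 010111101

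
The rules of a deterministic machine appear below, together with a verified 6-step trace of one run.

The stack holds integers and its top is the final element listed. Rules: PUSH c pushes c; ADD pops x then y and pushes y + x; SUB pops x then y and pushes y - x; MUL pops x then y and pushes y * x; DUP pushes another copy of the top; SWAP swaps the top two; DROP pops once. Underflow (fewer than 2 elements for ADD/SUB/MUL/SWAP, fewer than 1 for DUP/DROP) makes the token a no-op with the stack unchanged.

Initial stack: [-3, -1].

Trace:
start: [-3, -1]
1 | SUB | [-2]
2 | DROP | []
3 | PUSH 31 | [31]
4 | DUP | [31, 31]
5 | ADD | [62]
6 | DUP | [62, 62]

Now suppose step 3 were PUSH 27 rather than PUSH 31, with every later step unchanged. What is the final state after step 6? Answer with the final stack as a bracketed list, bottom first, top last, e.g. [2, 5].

(re-executing from step 3 with the substitution; state before step 3: [])
3 | PUSH 27 | [27]
4 | DUP | [27, 27]
5 | ADD | [54]
6 | DUP | [54, 54]

[54, 54]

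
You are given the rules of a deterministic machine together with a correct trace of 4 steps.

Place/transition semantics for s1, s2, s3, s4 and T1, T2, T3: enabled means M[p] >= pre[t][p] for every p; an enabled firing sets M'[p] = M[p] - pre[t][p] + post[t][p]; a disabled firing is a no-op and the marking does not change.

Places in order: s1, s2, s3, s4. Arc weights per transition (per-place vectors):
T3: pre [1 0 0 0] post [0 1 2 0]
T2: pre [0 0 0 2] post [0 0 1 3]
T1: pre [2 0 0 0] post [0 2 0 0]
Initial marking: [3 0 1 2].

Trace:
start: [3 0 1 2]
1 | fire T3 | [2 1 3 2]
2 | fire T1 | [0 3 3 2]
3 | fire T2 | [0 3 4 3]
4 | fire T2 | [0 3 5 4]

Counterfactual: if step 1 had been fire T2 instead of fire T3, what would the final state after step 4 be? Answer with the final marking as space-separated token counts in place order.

(re-executing from step 1 with the substitution; state before step 1: [3 0 1 2])
1 | fire T2 | [3 0 2 3]
2 | fire T1 | [1 2 2 3]
3 | fire T2 | [1 2 3 4]
4 | fire T2 | [1 2 4 5]

1 2 4 5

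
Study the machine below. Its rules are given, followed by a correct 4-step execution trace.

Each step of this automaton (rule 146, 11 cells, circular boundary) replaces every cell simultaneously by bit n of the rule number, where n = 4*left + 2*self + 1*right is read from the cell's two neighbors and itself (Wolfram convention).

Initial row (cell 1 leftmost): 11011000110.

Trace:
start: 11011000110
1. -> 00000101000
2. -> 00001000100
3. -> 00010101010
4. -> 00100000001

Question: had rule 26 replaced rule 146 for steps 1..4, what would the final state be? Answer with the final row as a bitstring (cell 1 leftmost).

10001101101

(re-executing steps 1..4 under rule 26; state before step 1: 11011000110)
1. -> 10010101100
2. -> 01100001011
3. -> 01010010010
4. -> 10001101101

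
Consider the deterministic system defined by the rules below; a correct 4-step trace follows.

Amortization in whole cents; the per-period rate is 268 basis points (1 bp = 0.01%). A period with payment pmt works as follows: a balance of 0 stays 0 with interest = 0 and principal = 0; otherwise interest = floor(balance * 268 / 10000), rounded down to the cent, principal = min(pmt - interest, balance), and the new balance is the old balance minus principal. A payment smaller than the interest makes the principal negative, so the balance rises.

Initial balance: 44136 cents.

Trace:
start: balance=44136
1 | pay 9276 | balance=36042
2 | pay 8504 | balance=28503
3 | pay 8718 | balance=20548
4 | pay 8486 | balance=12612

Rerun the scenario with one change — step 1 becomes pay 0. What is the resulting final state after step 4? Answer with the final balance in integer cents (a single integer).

22655

(re-executing from step 1 with the substitution; state before step 1: balance=44136)
1 | pay 0 | balance=45318
2 | pay 8504 | balance=38028
3 | pay 8718 | balance=30329
4 | pay 8486 | balance=22655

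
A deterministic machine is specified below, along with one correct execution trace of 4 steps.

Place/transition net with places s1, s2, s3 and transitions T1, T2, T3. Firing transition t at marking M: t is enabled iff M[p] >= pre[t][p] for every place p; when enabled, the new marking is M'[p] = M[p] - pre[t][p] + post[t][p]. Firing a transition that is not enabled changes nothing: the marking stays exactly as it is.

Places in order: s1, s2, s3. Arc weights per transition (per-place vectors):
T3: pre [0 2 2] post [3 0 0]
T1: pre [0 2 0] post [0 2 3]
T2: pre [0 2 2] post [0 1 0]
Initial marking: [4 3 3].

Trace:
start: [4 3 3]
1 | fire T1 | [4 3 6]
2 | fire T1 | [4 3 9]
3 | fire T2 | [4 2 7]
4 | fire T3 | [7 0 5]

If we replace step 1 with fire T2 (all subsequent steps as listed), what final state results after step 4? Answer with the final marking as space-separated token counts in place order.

(re-executing from step 1 with the substitution; state before step 1: [4 3 3])
1 | fire T2 | [4 2 1]
2 | fire T1 | [4 2 4]
3 | fire T2 | [4 1 2]
4 | fire T3 | [4 1 2]

4 1 2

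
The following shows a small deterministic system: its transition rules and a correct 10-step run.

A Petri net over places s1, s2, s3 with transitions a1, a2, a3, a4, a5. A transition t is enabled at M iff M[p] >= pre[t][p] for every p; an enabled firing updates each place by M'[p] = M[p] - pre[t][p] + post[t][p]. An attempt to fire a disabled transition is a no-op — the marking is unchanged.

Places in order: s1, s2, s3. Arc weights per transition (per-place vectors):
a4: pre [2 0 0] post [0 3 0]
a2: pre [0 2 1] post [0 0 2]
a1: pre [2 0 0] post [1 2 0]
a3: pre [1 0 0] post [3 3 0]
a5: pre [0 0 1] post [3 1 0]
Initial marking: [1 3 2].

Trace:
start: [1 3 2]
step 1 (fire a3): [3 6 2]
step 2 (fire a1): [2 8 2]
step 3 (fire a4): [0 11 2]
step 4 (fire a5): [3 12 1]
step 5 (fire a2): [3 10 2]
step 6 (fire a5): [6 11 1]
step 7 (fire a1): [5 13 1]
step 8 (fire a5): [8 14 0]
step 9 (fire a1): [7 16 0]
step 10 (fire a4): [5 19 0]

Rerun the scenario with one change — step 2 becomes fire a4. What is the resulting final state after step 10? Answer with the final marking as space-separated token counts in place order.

(re-executing from step 2 with the substitution; state before step 2: [3 6 2])
step 2 (fire a4): [1 9 2]
step 3 (fire a4): [1 9 2]
step 4 (fire a5): [4 10 1]
step 5 (fire a2): [4 8 2]
step 6 (fire a5): [7 9 1]
step 7 (fire a1): [6 11 1]
step 8 (fire a5): [9 12 0]
step 9 (fire a1): [8 14 0]
step 10 (fire a4): [6 17 0]

6 17 0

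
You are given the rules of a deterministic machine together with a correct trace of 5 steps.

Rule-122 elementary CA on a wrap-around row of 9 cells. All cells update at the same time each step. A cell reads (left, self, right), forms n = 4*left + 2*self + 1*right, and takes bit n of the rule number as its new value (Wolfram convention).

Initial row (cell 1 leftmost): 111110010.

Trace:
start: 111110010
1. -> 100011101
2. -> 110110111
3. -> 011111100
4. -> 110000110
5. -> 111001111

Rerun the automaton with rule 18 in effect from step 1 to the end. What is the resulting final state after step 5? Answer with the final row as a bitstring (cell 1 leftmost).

(re-executing steps 1..5 under rule 18; state before step 1: 111110010)
1. -> 000001100
2. -> 000010010
3. -> 000101101
4. -> 101000000
5. -> 000100001

000100001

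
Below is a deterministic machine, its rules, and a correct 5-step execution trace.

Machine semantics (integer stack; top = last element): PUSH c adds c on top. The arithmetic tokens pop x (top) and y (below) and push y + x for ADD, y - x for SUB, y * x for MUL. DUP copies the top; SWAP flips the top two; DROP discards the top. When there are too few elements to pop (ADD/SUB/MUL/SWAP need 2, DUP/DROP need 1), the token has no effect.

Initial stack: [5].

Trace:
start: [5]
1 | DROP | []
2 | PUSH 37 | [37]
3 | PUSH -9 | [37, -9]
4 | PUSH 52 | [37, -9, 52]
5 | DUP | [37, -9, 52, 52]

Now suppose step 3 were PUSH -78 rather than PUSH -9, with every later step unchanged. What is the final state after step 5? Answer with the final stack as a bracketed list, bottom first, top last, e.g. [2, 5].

(re-executing from step 3 with the substitution; state before step 3: [37])
3 | PUSH -78 | [37, -78]
4 | PUSH 52 | [37, -78, 52]
5 | DUP | [37, -78, 52, 52]

[37, -78, 52, 52]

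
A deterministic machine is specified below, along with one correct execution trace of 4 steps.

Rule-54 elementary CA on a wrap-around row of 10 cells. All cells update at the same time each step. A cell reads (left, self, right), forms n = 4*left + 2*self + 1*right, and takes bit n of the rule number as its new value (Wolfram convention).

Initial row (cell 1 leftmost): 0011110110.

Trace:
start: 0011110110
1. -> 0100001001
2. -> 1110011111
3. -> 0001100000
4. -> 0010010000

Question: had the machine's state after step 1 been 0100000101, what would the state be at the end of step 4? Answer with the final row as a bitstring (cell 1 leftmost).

state after step 1 := 0100000101
2. -> 1110001111
3. -> 0001010000
4. -> 0011111000

0011111000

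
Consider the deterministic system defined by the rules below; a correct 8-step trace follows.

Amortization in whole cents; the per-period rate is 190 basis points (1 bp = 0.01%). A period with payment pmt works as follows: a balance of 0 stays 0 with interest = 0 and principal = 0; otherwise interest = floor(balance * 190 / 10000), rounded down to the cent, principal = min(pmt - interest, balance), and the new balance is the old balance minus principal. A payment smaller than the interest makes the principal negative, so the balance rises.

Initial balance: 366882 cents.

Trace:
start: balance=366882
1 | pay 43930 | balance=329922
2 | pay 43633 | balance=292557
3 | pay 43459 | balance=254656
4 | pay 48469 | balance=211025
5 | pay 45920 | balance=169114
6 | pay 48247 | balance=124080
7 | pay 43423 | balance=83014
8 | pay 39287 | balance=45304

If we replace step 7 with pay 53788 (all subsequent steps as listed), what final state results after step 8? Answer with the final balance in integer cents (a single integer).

34742

(re-executing from step 7 with the substitution; state before step 7: balance=124080)
7 | pay 53788 | balance=72649
8 | pay 39287 | balance=34742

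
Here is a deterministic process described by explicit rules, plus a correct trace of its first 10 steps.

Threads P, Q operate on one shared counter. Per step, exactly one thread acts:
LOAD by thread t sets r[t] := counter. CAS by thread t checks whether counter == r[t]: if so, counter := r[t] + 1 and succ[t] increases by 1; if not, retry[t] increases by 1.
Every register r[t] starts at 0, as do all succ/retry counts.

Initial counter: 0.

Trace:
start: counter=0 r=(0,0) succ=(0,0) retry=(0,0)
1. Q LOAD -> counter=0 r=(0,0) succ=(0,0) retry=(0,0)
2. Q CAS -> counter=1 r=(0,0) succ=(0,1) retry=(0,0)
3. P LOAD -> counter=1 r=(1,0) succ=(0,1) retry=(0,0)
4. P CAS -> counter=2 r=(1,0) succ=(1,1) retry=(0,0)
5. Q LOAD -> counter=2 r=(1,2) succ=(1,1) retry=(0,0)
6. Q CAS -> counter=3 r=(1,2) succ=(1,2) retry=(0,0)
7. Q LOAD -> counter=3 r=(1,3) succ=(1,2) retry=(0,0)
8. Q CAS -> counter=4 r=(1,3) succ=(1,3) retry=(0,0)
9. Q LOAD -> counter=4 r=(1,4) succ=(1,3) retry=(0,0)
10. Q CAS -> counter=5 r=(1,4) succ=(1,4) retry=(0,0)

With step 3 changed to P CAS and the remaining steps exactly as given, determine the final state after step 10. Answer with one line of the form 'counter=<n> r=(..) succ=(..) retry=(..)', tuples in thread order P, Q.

counter=4 r=(0,3) succ=(0,4) retry=(2,0)

(re-executing from step 3 with the substitution; state before step 3: counter=1 r=(0,0) succ=(0,1) retry=(0,0))
3. P CAS -> counter=1 r=(0,0) succ=(0,1) retry=(1,0)
4. P CAS -> counter=1 r=(0,0) succ=(0,1) retry=(2,0)
5. Q LOAD -> counter=1 r=(0,1) succ=(0,1) retry=(2,0)
6. Q CAS -> counter=2 r=(0,1) succ=(0,2) retry=(2,0)
7. Q LOAD -> counter=2 r=(0,2) succ=(0,2) retry=(2,0)
8. Q CAS -> counter=3 r=(0,2) succ=(0,3) retry=(2,0)
9. Q LOAD -> counter=3 r=(0,3) succ=(0,3) retry=(2,0)
10. Q CAS -> counter=4 r=(0,3) succ=(0,4) retry=(2,0)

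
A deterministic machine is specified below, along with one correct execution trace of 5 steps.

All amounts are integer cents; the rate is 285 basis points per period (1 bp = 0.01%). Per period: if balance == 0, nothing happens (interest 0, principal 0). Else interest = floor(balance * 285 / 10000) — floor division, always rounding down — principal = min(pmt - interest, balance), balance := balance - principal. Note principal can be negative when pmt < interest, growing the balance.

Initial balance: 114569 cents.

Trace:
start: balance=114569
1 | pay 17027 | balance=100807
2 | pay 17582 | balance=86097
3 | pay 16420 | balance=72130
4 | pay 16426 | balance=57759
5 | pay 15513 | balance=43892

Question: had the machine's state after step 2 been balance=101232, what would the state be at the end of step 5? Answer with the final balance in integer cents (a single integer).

state after step 2 := balance=101232
3 | pay 16420 | balance=87697
4 | pay 16426 | balance=73770
5 | pay 15513 | balance=60359

60359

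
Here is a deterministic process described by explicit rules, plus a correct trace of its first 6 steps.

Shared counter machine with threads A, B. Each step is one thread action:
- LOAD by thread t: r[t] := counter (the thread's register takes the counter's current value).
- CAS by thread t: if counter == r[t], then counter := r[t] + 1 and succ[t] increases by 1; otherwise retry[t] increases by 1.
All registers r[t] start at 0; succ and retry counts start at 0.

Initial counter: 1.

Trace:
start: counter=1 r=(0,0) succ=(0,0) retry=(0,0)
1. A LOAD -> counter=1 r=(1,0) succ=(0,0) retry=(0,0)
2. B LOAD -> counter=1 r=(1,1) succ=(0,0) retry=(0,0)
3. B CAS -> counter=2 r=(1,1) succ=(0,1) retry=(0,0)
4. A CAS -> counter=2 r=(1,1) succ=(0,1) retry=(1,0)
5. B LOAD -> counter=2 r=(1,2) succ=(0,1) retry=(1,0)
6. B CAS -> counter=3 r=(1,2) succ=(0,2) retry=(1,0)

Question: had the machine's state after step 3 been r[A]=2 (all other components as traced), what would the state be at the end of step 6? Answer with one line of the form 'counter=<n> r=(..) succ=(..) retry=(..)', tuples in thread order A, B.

state after step 3 := counter=2 r=(2,1) succ=(0,1) retry=(0,0)
4. A CAS -> counter=3 r=(2,1) succ=(1,1) retry=(0,0)
5. B LOAD -> counter=3 r=(2,3) succ=(1,1) retry=(0,0)
6. B CAS -> counter=4 r=(2,3) succ=(1,2) retry=(0,0)

counter=4 r=(2,3) succ=(1,2) retry=(0,0)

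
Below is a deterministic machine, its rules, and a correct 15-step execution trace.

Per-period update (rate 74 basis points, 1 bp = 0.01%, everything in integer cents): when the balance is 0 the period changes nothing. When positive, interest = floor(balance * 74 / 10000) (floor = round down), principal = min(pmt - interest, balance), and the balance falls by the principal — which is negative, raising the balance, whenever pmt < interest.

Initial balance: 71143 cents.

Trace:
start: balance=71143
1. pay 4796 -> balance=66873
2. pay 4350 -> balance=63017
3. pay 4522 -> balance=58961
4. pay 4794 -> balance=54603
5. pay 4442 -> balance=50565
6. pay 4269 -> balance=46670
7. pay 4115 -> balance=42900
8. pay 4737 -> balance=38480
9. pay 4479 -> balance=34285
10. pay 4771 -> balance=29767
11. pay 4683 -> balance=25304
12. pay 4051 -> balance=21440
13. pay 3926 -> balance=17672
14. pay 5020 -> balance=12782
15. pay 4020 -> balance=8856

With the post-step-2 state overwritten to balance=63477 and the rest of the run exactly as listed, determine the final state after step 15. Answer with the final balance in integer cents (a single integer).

9360

state after step 2 := balance=63477
3. pay 4522 -> balance=59424
4. pay 4794 -> balance=55069
5. pay 4442 -> balance=51034
6. pay 4269 -> balance=47142
7. pay 4115 -> balance=43375
8. pay 4737 -> balance=38958
9. pay 4479 -> balance=34767
10. pay 4771 -> balance=30253
11. pay 4683 -> balance=25793
12. pay 4051 -> balance=21932
13. pay 3926 -> balance=18168
14. pay 5020 -> balance=13282
15. pay 4020 -> balance=9360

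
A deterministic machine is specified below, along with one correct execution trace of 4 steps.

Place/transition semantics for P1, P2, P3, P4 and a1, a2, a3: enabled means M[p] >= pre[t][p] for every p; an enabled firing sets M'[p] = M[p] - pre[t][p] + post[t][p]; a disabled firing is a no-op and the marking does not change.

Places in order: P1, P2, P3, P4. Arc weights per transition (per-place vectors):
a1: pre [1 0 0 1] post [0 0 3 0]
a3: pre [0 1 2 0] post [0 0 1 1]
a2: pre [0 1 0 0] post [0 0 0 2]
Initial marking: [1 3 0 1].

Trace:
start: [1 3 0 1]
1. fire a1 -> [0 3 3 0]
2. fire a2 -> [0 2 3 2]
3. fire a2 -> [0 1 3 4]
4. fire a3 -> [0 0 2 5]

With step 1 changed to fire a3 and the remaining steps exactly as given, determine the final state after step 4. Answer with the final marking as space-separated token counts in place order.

(re-executing from step 1 with the substitution; state before step 1: [1 3 0 1])
1. fire a3 -> [1 3 0 1]
2. fire a2 -> [1 2 0 3]
3. fire a2 -> [1 1 0 5]
4. fire a3 -> [1 1 0 5]

1 1 0 5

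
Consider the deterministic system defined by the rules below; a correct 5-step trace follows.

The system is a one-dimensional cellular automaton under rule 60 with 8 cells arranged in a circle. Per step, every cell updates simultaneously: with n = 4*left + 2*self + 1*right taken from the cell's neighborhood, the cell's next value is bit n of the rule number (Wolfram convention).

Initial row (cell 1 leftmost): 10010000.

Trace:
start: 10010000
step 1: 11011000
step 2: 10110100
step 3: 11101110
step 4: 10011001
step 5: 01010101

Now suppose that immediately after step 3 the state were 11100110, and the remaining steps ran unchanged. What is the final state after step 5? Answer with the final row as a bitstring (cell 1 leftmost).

state after step 3 := 11100110
step 4: 10010101
step 5: 01011111

01011111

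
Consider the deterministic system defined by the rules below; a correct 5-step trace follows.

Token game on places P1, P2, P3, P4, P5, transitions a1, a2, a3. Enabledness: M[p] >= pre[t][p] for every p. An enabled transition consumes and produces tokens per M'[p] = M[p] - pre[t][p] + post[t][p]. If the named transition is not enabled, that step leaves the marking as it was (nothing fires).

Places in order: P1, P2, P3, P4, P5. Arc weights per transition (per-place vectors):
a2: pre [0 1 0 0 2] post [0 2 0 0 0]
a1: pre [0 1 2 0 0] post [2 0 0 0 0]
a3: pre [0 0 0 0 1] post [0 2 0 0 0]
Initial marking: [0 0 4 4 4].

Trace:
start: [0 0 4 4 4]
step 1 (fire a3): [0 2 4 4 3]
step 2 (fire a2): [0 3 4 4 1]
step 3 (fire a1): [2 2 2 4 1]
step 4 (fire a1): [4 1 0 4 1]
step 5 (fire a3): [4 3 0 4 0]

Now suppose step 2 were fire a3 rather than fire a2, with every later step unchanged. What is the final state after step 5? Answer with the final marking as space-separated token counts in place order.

4 4 0 4 1

(re-executing from step 2 with the substitution; state before step 2: [0 2 4 4 3])
step 2 (fire a3): [0 4 4 4 2]
step 3 (fire a1): [2 3 2 4 2]
step 4 (fire a1): [4 2 0 4 2]
step 5 (fire a3): [4 4 0 4 1]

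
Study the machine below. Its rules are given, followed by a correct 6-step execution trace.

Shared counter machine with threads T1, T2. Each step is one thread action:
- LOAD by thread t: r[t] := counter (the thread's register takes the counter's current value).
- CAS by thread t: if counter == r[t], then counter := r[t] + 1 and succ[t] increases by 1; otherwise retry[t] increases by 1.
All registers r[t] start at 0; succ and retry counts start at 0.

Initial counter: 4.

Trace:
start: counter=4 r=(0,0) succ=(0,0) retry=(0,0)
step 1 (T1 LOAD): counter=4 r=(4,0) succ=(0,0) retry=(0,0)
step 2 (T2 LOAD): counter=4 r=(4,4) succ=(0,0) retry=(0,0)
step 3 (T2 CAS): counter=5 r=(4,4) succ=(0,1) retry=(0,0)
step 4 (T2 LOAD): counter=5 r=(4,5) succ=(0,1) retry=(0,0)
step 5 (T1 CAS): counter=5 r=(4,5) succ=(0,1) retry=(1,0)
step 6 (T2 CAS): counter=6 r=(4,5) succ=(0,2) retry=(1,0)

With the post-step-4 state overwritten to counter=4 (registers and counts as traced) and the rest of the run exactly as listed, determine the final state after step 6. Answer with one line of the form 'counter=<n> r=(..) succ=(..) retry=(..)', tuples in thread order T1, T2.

counter=6 r=(4,5) succ=(1,2) retry=(0,0)

state after step 4 := counter=4 r=(4,5) succ=(0,1) retry=(0,0)
step 5 (T1 CAS): counter=5 r=(4,5) succ=(1,1) retry=(0,0)
step 6 (T2 CAS): counter=6 r=(4,5) succ=(1,2) retry=(0,0)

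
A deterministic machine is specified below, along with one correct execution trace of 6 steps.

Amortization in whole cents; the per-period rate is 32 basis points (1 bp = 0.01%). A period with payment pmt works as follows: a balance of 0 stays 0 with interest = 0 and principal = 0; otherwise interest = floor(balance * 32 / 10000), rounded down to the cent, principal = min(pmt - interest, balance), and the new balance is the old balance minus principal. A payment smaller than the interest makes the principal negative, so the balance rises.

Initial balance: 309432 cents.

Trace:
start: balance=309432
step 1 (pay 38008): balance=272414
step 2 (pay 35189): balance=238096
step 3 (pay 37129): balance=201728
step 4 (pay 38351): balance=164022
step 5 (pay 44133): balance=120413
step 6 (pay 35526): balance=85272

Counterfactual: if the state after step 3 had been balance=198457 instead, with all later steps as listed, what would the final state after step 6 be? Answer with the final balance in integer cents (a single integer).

81970

state after step 3 := balance=198457
step 4 (pay 38351): balance=160741
step 5 (pay 44133): balance=117122
step 6 (pay 35526): balance=81970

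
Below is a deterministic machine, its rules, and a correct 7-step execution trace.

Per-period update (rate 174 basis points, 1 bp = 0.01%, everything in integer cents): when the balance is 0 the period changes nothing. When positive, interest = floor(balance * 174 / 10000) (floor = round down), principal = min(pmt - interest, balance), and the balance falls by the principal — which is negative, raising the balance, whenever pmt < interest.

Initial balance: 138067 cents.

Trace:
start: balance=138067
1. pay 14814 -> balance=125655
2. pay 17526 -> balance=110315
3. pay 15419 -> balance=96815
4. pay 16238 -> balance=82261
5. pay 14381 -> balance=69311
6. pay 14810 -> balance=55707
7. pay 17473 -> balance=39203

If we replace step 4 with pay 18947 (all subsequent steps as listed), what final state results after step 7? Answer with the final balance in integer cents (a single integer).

(re-executing from step 4 with the substitution; state before step 4: balance=96815)
4. pay 18947 -> balance=79552
5. pay 14381 -> balance=66555
6. pay 14810 -> balance=52903
7. pay 17473 -> balance=36350

36350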